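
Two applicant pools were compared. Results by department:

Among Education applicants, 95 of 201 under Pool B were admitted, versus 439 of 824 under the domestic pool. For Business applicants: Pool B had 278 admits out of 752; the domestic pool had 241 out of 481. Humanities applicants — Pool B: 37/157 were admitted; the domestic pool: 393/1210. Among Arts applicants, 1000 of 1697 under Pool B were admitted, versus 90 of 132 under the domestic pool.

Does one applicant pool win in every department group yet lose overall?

Education: Pool B 95/201 = 47.3%, the domestic pool 439/824 = 53.3% → the domestic pool
Business: Pool B 278/752 = 37.0%, the domestic pool 241/481 = 50.1% → the domestic pool
Humanities: Pool B 37/157 = 23.6%, the domestic pool 393/1210 = 32.5% → the domestic pool
Arts: Pool B 1000/1697 = 58.9%, the domestic pool 90/132 = 68.2% → the domestic pool
Overall: Pool B 1410/2807 = 50.2%, the domestic pool 1163/2647 = 43.9% → Pool B
The domestic pool wins each department group but Pool B wins overall — the comparison reverses. The domestic pool's applicants skew toward Humanities, which has a lower base rate.

Yes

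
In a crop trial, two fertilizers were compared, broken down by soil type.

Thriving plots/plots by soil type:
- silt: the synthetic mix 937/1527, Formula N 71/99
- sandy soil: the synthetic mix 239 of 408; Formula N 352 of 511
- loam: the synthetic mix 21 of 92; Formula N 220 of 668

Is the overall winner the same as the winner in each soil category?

Silt: the synthetic mix 937/1527 = 61.4%, Formula N 71/99 = 71.7% → Formula N
Sandy soil: the synthetic mix 239/408 = 58.6%, Formula N 352/511 = 68.9% → Formula N
Loam: the synthetic mix 21/92 = 22.8%, Formula N 220/668 = 32.9% → Formula N
Overall: the synthetic mix 1197/2027 = 59.1%, Formula N 643/1278 = 50.3% → the synthetic mix
Formula N wins each soil group but the synthetic mix wins overall — the comparison reverses. Formula N's plots skew toward loam, which has a lower base rate.

No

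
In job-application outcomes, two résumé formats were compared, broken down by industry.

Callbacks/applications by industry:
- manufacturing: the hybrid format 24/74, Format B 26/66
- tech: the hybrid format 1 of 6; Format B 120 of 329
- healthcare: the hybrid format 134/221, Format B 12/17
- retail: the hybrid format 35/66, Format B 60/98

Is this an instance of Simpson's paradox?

Yes

Manufacturing: the hybrid format 24/74 = 32.4%, Format B 26/66 = 39.4% → Format B
Tech: the hybrid format 1/6 = 16.7%, Format B 120/329 = 36.5% → Format B
Healthcare: the hybrid format 134/221 = 60.6%, Format B 12/17 = 70.6% → Format B
Retail: the hybrid format 35/66 = 53.0%, Format B 60/98 = 61.2% → Format B
Overall: the hybrid format 194/367 = 52.9%, Format B 218/510 = 42.7% → the hybrid format
Format B wins each industry group but the hybrid format wins overall — the comparison reverses. Format B's applications skew toward tech, which has a lower base rate.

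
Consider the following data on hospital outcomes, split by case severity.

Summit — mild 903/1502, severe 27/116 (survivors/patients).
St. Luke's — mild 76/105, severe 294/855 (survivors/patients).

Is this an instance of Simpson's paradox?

Mild: Summit 903/1502 = 60.1%, St. Luke's 76/105 = 72.4% → St. Luke's
Severe: Summit 27/116 = 23.3%, St. Luke's 294/855 = 34.4% → St. Luke's
Overall: Summit 930/1618 = 57.5%, St. Luke's 370/960 = 38.5% → Summit
St. Luke's wins each case group but Summit wins overall — the comparison reverses. St. Luke's's patients skew toward severe, which has a lower base rate.

Yes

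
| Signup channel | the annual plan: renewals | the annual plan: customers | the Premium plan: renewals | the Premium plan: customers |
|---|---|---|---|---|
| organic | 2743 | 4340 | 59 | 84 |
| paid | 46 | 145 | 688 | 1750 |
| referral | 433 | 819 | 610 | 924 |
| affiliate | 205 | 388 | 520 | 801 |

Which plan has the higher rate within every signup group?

the Premium plan

Organic: the annual plan 2743/4340 = 63.2%, the Premium plan 59/84 = 70.2% → the Premium plan
Paid: the annual plan 46/145 = 31.7%, the Premium plan 688/1750 = 39.3% → the Premium plan
Referral: the annual plan 433/819 = 52.9%, the Premium plan 610/924 = 66.0% → the Premium plan
Affiliate: the annual plan 205/388 = 52.8%, the Premium plan 520/801 = 64.9% → the Premium plan
The Premium plan has the higher rate in all 4 groups.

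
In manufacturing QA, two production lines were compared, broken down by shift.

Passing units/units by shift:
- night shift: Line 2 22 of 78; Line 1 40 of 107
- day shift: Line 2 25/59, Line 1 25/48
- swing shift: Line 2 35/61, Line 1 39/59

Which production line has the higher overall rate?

Line 1

Night shift: Line 2 22/78 = 28.2%, Line 1 40/107 = 37.4% → Line 1
Day shift: Line 2 25/59 = 42.4%, Line 1 25/48 = 52.1% → Line 1
Swing shift: Line 2 35/61 = 57.4%, Line 1 39/59 = 66.1% → Line 1
Overall: Line 2 82/198 = 41.4%, Line 1 104/214 = 48.6% → Line 1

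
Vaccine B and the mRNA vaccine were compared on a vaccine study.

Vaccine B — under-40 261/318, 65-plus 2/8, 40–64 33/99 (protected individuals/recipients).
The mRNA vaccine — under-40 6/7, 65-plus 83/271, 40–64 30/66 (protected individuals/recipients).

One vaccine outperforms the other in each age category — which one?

Under-40: Vaccine B 261/318 = 82.1%, the mRNA vaccine 6/7 = 85.7% → the mRNA vaccine
65-plus: Vaccine B 2/8 = 25.0%, the mRNA vaccine 83/271 = 30.6% → the mRNA vaccine
40–64: Vaccine B 33/99 = 33.3%, the mRNA vaccine 30/66 = 45.5% → the mRNA vaccine
The mRNA vaccine has the higher rate in all 3 groups.

the mRNA vaccine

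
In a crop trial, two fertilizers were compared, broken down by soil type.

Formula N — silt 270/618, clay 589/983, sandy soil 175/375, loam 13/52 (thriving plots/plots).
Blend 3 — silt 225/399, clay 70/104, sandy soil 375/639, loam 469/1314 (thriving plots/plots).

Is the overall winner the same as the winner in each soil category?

No

Silt: Formula N 270/618 = 43.7%, Blend 3 225/399 = 56.4% → Blend 3
Clay: Formula N 589/983 = 59.9%, Blend 3 70/104 = 67.3% → Blend 3
Sandy soil: Formula N 175/375 = 46.7%, Blend 3 375/639 = 58.7% → Blend 3
Loam: Formula N 13/52 = 25.0%, Blend 3 469/1314 = 35.7% → Blend 3
Overall: Formula N 1047/2028 = 51.6%, Blend 3 1139/2456 = 46.4% → Formula N
Blend 3 wins each soil group but Formula N wins overall — the comparison reverses. Blend 3's plots skew toward loam, which has a lower base rate.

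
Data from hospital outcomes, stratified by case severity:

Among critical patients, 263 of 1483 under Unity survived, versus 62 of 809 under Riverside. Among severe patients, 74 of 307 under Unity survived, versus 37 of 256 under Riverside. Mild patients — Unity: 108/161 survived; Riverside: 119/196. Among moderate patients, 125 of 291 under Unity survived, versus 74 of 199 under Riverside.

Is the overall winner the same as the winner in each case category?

Yes

Critical: Unity 263/1483 = 17.7%, Riverside 62/809 = 7.7% → Unity
Severe: Unity 74/307 = 24.1%, Riverside 37/256 = 14.5% → Unity
Mild: Unity 108/161 = 67.1%, Riverside 119/196 = 60.7% → Unity
Moderate: Unity 125/291 = 43.0%, Riverside 74/199 = 37.2% → Unity
Overall: Unity 570/2242 = 25.4%, Riverside 292/1460 = 20.0% → Unity
Unity wins overall and in every case group — no reversal.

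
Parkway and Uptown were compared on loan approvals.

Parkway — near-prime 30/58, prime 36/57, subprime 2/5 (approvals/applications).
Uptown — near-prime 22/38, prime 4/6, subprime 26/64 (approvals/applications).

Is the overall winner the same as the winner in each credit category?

No

Near-prime: Parkway 30/58 = 51.7%, Uptown 22/38 = 57.9% → Uptown
Prime: Parkway 36/57 = 63.2%, Uptown 4/6 = 66.7% → Uptown
Subprime: Parkway 2/5 = 40.0%, Uptown 26/64 = 40.6% → Uptown
Overall: Parkway 68/120 = 56.7%, Uptown 52/108 = 48.1% → Parkway
Uptown wins each credit group but Parkway wins overall — the comparison reverses. Uptown's applications skew toward subprime, which has a lower base rate.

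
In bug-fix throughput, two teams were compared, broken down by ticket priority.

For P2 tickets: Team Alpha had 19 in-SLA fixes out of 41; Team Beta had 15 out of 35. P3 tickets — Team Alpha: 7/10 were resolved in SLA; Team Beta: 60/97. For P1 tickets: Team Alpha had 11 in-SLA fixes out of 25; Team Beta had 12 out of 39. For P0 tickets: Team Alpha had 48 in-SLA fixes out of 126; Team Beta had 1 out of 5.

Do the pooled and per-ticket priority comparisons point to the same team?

P2: Team Alpha 19/41 = 46.3%, Team Beta 15/35 = 42.9% → Team Alpha
P3: Team Alpha 7/10 = 70.0%, Team Beta 60/97 = 61.9% → Team Alpha
P1: Team Alpha 11/25 = 44.0%, Team Beta 12/39 = 30.8% → Team Alpha
P0: Team Alpha 48/126 = 38.1%, Team Beta 1/5 = 20.0% → Team Alpha
Overall: Team Alpha 85/202 = 42.1%, Team Beta 88/176 = 50.0% → Team Beta
Team Alpha wins each ticket group but Team Beta wins overall — the comparison reverses. Team Alpha's tickets skew toward P0, which has a lower base rate.

No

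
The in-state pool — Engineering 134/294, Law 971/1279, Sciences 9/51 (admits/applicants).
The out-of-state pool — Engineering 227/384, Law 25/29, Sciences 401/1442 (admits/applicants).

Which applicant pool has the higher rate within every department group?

Engineering: the in-state pool 134/294 = 45.6%, the out-of-state pool 227/384 = 59.1% → the out-of-state pool
Law: the in-state pool 971/1279 = 75.9%, the out-of-state pool 25/29 = 86.2% → the out-of-state pool
Sciences: the in-state pool 9/51 = 17.6%, the out-of-state pool 401/1442 = 27.8% → the out-of-state pool
The out-of-state pool has the higher rate in all 3 groups.

the out-of-state pool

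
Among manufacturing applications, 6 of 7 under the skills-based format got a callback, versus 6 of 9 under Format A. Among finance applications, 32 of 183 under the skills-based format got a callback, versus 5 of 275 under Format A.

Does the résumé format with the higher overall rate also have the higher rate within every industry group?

Manufacturing: the skills-based format 6/7 = 85.7%, Format A 6/9 = 66.7% → the skills-based format
Finance: the skills-based format 32/183 = 17.5%, Format A 5/275 = 1.8% → the skills-based format
Overall: the skills-based format 38/190 = 20.0%, Format A 11/284 = 3.9% → the skills-based format
The skills-based format wins overall and in every industry group — no reversal.

Yes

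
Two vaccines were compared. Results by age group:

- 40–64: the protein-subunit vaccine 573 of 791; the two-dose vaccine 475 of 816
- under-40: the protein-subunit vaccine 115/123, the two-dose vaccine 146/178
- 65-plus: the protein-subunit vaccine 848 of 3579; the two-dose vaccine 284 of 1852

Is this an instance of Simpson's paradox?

No

40–64: the protein-subunit vaccine 573/791 = 72.4%, the two-dose vaccine 475/816 = 58.2% → the protein-subunit vaccine
Under-40: the protein-subunit vaccine 115/123 = 93.5%, the two-dose vaccine 146/178 = 82.0% → the protein-subunit vaccine
65-plus: the protein-subunit vaccine 848/3579 = 23.7%, the two-dose vaccine 284/1852 = 15.3% → the protein-subunit vaccine
Overall: the protein-subunit vaccine 1536/4493 = 34.2%, the two-dose vaccine 905/2846 = 31.8% → the protein-subunit vaccine
The protein-subunit vaccine wins overall and in every age group — no reversal.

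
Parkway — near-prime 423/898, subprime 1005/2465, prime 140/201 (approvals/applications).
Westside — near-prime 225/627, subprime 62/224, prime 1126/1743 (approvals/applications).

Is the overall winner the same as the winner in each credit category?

No

Near-prime: Parkway 423/898 = 47.1%, Westside 225/627 = 35.9% → Parkway
Subprime: Parkway 1005/2465 = 40.8%, Westside 62/224 = 27.7% → Parkway
Prime: Parkway 140/201 = 69.7%, Westside 1126/1743 = 64.6% → Parkway
Overall: Parkway 1568/3564 = 44.0%, Westside 1413/2594 = 54.5% → Westside
Parkway wins each credit group but Westside wins overall — the comparison reverses. Parkway's applications skew toward subprime, which has a lower base rate.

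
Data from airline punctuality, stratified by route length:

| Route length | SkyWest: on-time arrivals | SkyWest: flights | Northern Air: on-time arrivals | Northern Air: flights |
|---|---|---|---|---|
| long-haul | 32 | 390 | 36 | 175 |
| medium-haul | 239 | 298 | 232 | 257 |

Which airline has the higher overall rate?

Northern Air

Long-haul: SkyWest 32/390 = 8.2%, Northern Air 36/175 = 20.6% → Northern Air
Medium-haul: SkyWest 239/298 = 80.2%, Northern Air 232/257 = 90.3% → Northern Air
Overall: SkyWest 271/688 = 39.4%, Northern Air 268/432 = 62.0% → Northern Air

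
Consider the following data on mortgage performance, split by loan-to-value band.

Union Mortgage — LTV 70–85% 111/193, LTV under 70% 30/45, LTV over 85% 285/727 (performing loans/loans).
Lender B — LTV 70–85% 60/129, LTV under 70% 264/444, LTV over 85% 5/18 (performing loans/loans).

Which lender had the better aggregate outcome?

LTV 70–85%: Union Mortgage 111/193 = 57.5%, Lender B 60/129 = 46.5% → Union Mortgage
LTV under 70%: Union Mortgage 30/45 = 66.7%, Lender B 264/444 = 59.5% → Union Mortgage
LTV over 85%: Union Mortgage 285/727 = 39.2%, Lender B 5/18 = 27.8% → Union Mortgage
Overall: Union Mortgage 426/965 = 44.1%, Lender B 329/591 = 55.7% → Lender B
(Union Mortgage wins every loan-to-value group but Lender B wins overall — Union Mortgage's loans skew toward the low-rate LTV over 85% group.)

Lender B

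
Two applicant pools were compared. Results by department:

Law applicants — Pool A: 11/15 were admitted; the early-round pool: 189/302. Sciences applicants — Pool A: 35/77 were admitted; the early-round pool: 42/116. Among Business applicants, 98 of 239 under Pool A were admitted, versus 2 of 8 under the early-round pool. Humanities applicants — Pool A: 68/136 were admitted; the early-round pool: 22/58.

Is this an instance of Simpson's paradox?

Yes

Law: Pool A 11/15 = 73.3%, the early-round pool 189/302 = 62.6% → Pool A
Sciences: Pool A 35/77 = 45.5%, the early-round pool 42/116 = 36.2% → Pool A
Business: Pool A 98/239 = 41.0%, the early-round pool 2/8 = 25.0% → Pool A
Humanities: Pool A 68/136 = 50.0%, the early-round pool 22/58 = 37.9% → Pool A
Overall: Pool A 212/467 = 45.4%, the early-round pool 255/484 = 52.7% → the early-round pool
Pool A wins each department group but the early-round pool wins overall — the comparison reverses. Pool A's applicants skew toward Business, which has a lower base rate.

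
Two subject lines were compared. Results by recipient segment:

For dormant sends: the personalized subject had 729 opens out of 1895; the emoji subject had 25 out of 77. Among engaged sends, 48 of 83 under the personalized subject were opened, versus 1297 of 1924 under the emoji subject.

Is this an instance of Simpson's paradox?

Dormant: the personalized subject 729/1895 = 38.5%, the emoji subject 25/77 = 32.5% → the personalized subject
Engaged: the personalized subject 48/83 = 57.8%, the emoji subject 1297/1924 = 67.4% → the emoji subject
Overall: the personalized subject 777/1978 = 39.3%, the emoji subject 1322/2001 = 66.1% → the emoji subject
Neither sweeps: the personalized subject wins 1 of 2 groups, the emoji subject wins 1. The emoji subject wins overall but not every group — no Simpson reversal.

No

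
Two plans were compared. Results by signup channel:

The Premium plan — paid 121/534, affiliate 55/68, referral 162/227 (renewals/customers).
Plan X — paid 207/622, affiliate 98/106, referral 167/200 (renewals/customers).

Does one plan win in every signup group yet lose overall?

Paid: the Premium plan 121/534 = 22.7%, Plan X 207/622 = 33.3% → Plan X
Affiliate: the Premium plan 55/68 = 80.9%, Plan X 98/106 = 92.5% → Plan X
Referral: the Premium plan 162/227 = 71.4%, Plan X 167/200 = 83.5% → Plan X
Overall: the Premium plan 338/829 = 40.8%, Plan X 472/928 = 50.9% → Plan X
Plan X wins overall and in every signup group — no reversal.

No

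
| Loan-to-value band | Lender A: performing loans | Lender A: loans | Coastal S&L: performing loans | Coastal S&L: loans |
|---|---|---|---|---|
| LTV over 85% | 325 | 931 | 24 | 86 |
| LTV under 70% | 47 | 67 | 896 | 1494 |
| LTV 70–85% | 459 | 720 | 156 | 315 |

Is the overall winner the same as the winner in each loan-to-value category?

LTV over 85%: Lender A 325/931 = 34.9%, Coastal S&L 24/86 = 27.9% → Lender A
LTV under 70%: Lender A 47/67 = 70.1%, Coastal S&L 896/1494 = 60.0% → Lender A
LTV 70–85%: Lender A 459/720 = 63.8%, Coastal S&L 156/315 = 49.5% → Lender A
Overall: Lender A 831/1718 = 48.4%, Coastal S&L 1076/1895 = 56.8% → Coastal S&L
Lender A wins each loan-to-value group but Coastal S&L wins overall — the comparison reverses. Lender A's loans skew toward LTV over 85%, which has a lower base rate.

No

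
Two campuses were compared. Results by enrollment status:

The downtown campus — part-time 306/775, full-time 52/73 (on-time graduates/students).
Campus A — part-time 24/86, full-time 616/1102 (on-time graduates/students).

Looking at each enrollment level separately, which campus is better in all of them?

the downtown campus

Part-time: the downtown campus 306/775 = 39.5%, Campus A 24/86 = 27.9% → the downtown campus
Full-time: the downtown campus 52/73 = 71.2%, Campus A 616/1102 = 55.9% → the downtown campus
The downtown campus has the higher rate in both groups.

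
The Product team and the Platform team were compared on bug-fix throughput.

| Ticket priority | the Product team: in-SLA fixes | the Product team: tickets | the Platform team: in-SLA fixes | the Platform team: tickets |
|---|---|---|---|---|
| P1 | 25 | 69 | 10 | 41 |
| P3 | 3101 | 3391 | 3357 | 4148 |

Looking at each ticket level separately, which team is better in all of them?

the Product team

P1: the Product team 25/69 = 36.2%, the Platform team 10/41 = 24.4% → the Product team
P3: the Product team 3101/3391 = 91.4%, the Platform team 3357/4148 = 80.9% → the Product team
The Product team has the higher rate in both groups.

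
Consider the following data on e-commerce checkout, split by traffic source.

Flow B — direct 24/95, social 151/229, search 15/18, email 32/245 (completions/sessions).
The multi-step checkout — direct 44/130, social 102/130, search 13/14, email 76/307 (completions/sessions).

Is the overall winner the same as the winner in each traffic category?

Direct: Flow B 24/95 = 25.3%, the multi-step checkout 44/130 = 33.8% → the multi-step checkout
Social: Flow B 151/229 = 65.9%, the multi-step checkout 102/130 = 78.5% → the multi-step checkout
Search: Flow B 15/18 = 83.3%, the multi-step checkout 13/14 = 92.9% → the multi-step checkout
Email: Flow B 32/245 = 13.1%, the multi-step checkout 76/307 = 24.8% → the multi-step checkout
Overall: Flow B 222/587 = 37.8%, the multi-step checkout 235/581 = 40.4% → the multi-step checkout
The multi-step checkout wins overall and in every traffic group — no reversal.

Yes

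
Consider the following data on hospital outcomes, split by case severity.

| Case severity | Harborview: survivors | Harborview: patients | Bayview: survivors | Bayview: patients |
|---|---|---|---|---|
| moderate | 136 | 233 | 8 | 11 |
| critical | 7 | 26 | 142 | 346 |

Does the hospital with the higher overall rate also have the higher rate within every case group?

Moderate: Harborview 136/233 = 58.4%, Bayview 8/11 = 72.7% → Bayview
Critical: Harborview 7/26 = 26.9%, Bayview 142/346 = 41.0% → Bayview
Overall: Harborview 143/259 = 55.2%, Bayview 150/357 = 42.0% → Harborview
Bayview wins each case group but Harborview wins overall — the comparison reverses. Bayview's patients skew toward critical, which has a lower base rate.

No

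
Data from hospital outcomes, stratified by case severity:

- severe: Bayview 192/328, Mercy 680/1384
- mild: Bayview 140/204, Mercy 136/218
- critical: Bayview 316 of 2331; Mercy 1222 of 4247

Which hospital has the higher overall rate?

Severe: Bayview 192/328 = 58.5%, Mercy 680/1384 = 49.1% → Bayview
Mild: Bayview 140/204 = 68.6%, Mercy 136/218 = 62.4% → Bayview
Critical: Bayview 316/2331 = 13.6%, Mercy 1222/4247 = 28.8% → Mercy
Overall: Bayview 648/2863 = 22.6%, Mercy 2038/5849 = 34.8% → Mercy
(Neither sweeps every case group, but Mercy has the higher pooled rate.)

Mercy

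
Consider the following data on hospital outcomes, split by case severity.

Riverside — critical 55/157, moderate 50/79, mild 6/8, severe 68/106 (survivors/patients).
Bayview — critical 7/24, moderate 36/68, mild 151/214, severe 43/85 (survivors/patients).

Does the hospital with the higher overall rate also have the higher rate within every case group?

No

Critical: Riverside 55/157 = 35.0%, Bayview 7/24 = 29.2% → Riverside
Moderate: Riverside 50/79 = 63.3%, Bayview 36/68 = 52.9% → Riverside
Mild: Riverside 6/8 = 75.0%, Bayview 151/214 = 70.6% → Riverside
Severe: Riverside 68/106 = 64.2%, Bayview 43/85 = 50.6% → Riverside
Overall: Riverside 179/350 = 51.1%, Bayview 237/391 = 60.6% → Bayview
Riverside wins each case group but Bayview wins overall — the comparison reverses. Riverside's patients skew toward critical, which has a lower base rate.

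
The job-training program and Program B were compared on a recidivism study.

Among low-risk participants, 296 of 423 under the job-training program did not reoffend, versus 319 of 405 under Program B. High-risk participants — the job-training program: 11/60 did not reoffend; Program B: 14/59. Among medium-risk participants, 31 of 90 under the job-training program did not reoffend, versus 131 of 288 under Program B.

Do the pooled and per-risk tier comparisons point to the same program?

Yes

Low-risk: the job-training program 296/423 = 70.0%, Program B 319/405 = 78.8% → Program B
High-risk: the job-training program 11/60 = 18.3%, Program B 14/59 = 23.7% → Program B
Medium-risk: the job-training program 31/90 = 34.4%, Program B 131/288 = 45.5% → Program B
Overall: the job-training program 338/573 = 59.0%, Program B 464/752 = 61.7% → Program B
Program B wins overall and in every risk group — no reversal.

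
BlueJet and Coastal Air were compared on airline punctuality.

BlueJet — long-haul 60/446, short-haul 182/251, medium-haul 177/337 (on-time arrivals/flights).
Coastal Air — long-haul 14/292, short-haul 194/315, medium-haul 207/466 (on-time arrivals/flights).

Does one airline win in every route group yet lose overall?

No

Long-haul: BlueJet 60/446 = 13.5%, Coastal Air 14/292 = 4.8% → BlueJet
Short-haul: BlueJet 182/251 = 72.5%, Coastal Air 194/315 = 61.6% → BlueJet
Medium-haul: BlueJet 177/337 = 52.5%, Coastal Air 207/466 = 44.4% → BlueJet
Overall: BlueJet 419/1034 = 40.5%, Coastal Air 415/1073 = 38.7% → BlueJet
BlueJet wins overall and in every route group — no reversal.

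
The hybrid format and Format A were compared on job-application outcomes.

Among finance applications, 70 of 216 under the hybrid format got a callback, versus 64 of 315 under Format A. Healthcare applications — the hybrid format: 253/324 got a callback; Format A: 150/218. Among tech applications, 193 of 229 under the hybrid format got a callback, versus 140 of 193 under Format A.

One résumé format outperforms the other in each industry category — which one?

Finance: the hybrid format 70/216 = 32.4%, Format A 64/315 = 20.3% → the hybrid format
Healthcare: the hybrid format 253/324 = 78.1%, Format A 150/218 = 68.8% → the hybrid format
Tech: the hybrid format 193/229 = 84.3%, Format A 140/193 = 72.5% → the hybrid format
The hybrid format has the higher rate in all 3 groups.

the hybrid format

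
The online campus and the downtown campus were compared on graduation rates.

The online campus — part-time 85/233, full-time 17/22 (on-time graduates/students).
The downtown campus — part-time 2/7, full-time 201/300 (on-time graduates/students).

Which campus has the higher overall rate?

Part-time: the online campus 85/233 = 36.5%, the downtown campus 2/7 = 28.6% → the online campus
Full-time: the online campus 17/22 = 77.3%, the downtown campus 201/300 = 67.0% → the online campus
Overall: the online campus 102/255 = 40.0%, the downtown campus 203/307 = 66.1% → the downtown campus
(The online campus wins every enrollment group but the downtown campus wins overall — the online campus's students skew toward the low-rate part-time group.)

the downtown campus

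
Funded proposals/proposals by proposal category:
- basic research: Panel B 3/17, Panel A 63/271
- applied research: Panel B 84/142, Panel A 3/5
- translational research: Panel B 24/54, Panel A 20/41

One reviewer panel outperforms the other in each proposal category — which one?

Basic research: Panel B 3/17 = 17.6%, Panel A 63/271 = 23.2% → Panel A
Applied research: Panel B 84/142 = 59.2%, Panel A 3/5 = 60.0% → Panel A
Translational research: Panel B 24/54 = 44.4%, Panel A 20/41 = 48.8% → Panel A
Panel A has the higher rate in all 3 groups.

Panel A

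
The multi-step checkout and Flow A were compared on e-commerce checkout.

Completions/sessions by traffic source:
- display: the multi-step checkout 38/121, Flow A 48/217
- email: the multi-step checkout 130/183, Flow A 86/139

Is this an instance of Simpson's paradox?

Display: the multi-step checkout 38/121 = 31.4%, Flow A 48/217 = 22.1% → the multi-step checkout
Email: the multi-step checkout 130/183 = 71.0%, Flow A 86/139 = 61.9% → the multi-step checkout
Overall: the multi-step checkout 168/304 = 55.3%, Flow A 134/356 = 37.6% → the multi-step checkout
The multi-step checkout wins overall and in every traffic group — no reversal.

No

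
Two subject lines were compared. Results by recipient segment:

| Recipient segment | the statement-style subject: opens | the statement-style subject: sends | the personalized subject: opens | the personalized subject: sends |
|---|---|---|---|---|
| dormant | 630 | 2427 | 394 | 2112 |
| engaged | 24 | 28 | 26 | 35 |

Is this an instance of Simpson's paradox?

Dormant: the statement-style subject 630/2427 = 26.0%, the personalized subject 394/2112 = 18.7% → the statement-style subject
Engaged: the statement-style subject 24/28 = 85.7%, the personalized subject 26/35 = 74.3% → the statement-style subject
Overall: the statement-style subject 654/2455 = 26.6%, the personalized subject 420/2147 = 19.6% → the statement-style subject
The statement-style subject wins overall and in every recipient group — no reversal.

No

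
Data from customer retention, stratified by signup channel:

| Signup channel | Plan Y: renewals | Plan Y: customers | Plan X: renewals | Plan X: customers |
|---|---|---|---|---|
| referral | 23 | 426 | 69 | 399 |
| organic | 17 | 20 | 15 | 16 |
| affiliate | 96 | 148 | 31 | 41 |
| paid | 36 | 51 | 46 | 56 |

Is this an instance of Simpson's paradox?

No

Referral: Plan Y 23/426 = 5.4%, Plan X 69/399 = 17.3% → Plan X
Organic: Plan Y 17/20 = 85.0%, Plan X 15/16 = 93.8% → Plan X
Affiliate: Plan Y 96/148 = 64.9%, Plan X 31/41 = 75.6% → Plan X
Paid: Plan Y 36/51 = 70.6%, Plan X 46/56 = 82.1% → Plan X
Overall: Plan Y 172/645 = 26.7%, Plan X 161/512 = 31.4% → Plan X
Plan X wins overall and in every signup group — no reversal.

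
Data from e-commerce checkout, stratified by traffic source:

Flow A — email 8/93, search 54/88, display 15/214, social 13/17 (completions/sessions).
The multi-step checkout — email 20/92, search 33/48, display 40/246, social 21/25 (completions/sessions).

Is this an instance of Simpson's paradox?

Email: Flow A 8/93 = 8.6%, the multi-step checkout 20/92 = 21.7% → the multi-step checkout
Search: Flow A 54/88 = 61.4%, the multi-step checkout 33/48 = 68.8% → the multi-step checkout
Display: Flow A 15/214 = 7.0%, the multi-step checkout 40/246 = 16.3% → the multi-step checkout
Social: Flow A 13/17 = 76.5%, the multi-step checkout 21/25 = 84.0% → the multi-step checkout
Overall: Flow A 90/412 = 21.8%, the multi-step checkout 114/411 = 27.7% → the multi-step checkout
The multi-step checkout wins overall and in every traffic group — no reversal.

No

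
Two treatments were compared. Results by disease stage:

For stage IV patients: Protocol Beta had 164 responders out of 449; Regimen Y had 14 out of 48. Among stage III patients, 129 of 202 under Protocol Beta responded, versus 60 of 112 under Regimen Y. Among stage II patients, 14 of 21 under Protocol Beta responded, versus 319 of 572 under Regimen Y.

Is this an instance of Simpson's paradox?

Stage IV: Protocol Beta 164/449 = 36.5%, Regimen Y 14/48 = 29.2% → Protocol Beta
Stage III: Protocol Beta 129/202 = 63.9%, Regimen Y 60/112 = 53.6% → Protocol Beta
Stage II: Protocol Beta 14/21 = 66.7%, Regimen Y 319/572 = 55.8% → Protocol Beta
Overall: Protocol Beta 307/672 = 45.7%, Regimen Y 393/732 = 53.7% → Regimen Y
Protocol Beta wins each disease group but Regimen Y wins overall — the comparison reverses. Protocol Beta's patients skew toward stage IV, which has a lower base rate.

Yes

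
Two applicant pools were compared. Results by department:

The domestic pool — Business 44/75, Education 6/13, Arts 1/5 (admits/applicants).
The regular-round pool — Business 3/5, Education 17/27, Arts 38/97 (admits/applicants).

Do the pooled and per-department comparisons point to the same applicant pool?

No

Business: the domestic pool 44/75 = 58.7%, the regular-round pool 3/5 = 60.0% → the regular-round pool
Education: the domestic pool 6/13 = 46.2%, the regular-round pool 17/27 = 63.0% → the regular-round pool
Arts: the domestic pool 1/5 = 20.0%, the regular-round pool 38/97 = 39.2% → the regular-round pool
Overall: the domestic pool 51/93 = 54.8%, the regular-round pool 58/129 = 45.0% → the domestic pool
The regular-round pool wins each department group but the domestic pool wins overall — the comparison reverses. The regular-round pool's applicants skew toward Arts, which has a lower base rate.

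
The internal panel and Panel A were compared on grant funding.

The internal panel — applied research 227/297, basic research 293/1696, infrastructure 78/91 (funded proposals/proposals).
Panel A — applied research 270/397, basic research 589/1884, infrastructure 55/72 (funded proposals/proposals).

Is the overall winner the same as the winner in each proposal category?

Applied research: the internal panel 227/297 = 76.4%, Panel A 270/397 = 68.0% → the internal panel
Basic research: the internal panel 293/1696 = 17.3%, Panel A 589/1884 = 31.3% → Panel A
Infrastructure: the internal panel 78/91 = 85.7%, Panel A 55/72 = 76.4% → the internal panel
Overall: the internal panel 598/2084 = 28.7%, Panel A 914/2353 = 38.8% → Panel A
Neither sweeps: the internal panel wins 2 of 3 groups, Panel A wins 1. Panel A wins overall but not every group — no Simpson reversal.

No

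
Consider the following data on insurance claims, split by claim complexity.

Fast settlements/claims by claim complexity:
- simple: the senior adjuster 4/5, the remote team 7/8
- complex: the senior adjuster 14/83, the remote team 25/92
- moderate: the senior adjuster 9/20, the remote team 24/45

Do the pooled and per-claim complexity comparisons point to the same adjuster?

Yes

Simple: the senior adjuster 4/5 = 80.0%, the remote team 7/8 = 87.5% → the remote team
Complex: the senior adjuster 14/83 = 16.9%, the remote team 25/92 = 27.2% → the remote team
Moderate: the senior adjuster 9/20 = 45.0%, the remote team 24/45 = 53.3% → the remote team
Overall: the senior adjuster 27/108 = 25.0%, the remote team 56/145 = 38.6% → the remote team
The remote team wins overall and in every claim group — no reversal.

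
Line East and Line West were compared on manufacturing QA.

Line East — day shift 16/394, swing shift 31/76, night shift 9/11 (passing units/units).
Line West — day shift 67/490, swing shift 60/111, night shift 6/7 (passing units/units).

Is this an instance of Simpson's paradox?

No

Day shift: Line East 16/394 = 4.1%, Line West 67/490 = 13.7% → Line West
Swing shift: Line East 31/76 = 40.8%, Line West 60/111 = 54.1% → Line West
Night shift: Line East 9/11 = 81.8%, Line West 6/7 = 85.7% → Line West
Overall: Line East 56/481 = 11.6%, Line West 133/608 = 21.9% → Line West
Line West wins overall and in every shift group — no reversal.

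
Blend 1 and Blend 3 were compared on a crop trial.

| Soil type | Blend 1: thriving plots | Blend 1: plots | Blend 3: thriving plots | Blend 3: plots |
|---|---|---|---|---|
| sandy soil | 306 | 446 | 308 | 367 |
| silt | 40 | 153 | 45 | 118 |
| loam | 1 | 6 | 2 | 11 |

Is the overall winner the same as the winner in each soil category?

Sandy soil: Blend 1 306/446 = 68.6%, Blend 3 308/367 = 83.9% → Blend 3
Silt: Blend 1 40/153 = 26.1%, Blend 3 45/118 = 38.1% → Blend 3
Loam: Blend 1 1/6 = 16.7%, Blend 3 2/11 = 18.2% → Blend 3
Overall: Blend 1 347/605 = 57.4%, Blend 3 355/496 = 71.6% → Blend 3
Blend 3 wins overall and in every soil group — no reversal.

Yes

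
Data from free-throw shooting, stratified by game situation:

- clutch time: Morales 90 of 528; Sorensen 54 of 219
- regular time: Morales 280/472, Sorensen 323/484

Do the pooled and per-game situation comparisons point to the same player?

Clutch time: Morales 90/528 = 17.0%, Sorensen 54/219 = 24.7% → Sorensen
Regular time: Morales 280/472 = 59.3%, Sorensen 323/484 = 66.7% → Sorensen
Overall: Morales 370/1000 = 37.0%, Sorensen 377/703 = 53.6% → Sorensen
Sorensen wins overall and in every game group — no reversal.

Yes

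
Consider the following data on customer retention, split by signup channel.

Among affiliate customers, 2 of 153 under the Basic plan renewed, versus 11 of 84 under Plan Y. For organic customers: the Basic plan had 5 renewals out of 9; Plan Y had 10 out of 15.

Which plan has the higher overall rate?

Plan Y

Affiliate: the Basic plan 2/153 = 1.3%, Plan Y 11/84 = 13.1% → Plan Y
Organic: the Basic plan 5/9 = 55.6%, Plan Y 10/15 = 66.7% → Plan Y
Overall: the Basic plan 7/162 = 4.3%, Plan Y 21/99 = 21.2% → Plan Y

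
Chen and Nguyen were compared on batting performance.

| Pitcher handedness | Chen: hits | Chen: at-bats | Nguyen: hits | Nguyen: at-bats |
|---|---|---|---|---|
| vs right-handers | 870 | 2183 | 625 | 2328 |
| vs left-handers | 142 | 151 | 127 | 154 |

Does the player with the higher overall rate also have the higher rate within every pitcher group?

Yes

Vs right-handers: Chen 870/2183 = 39.9%, Nguyen 625/2328 = 26.8% → Chen
Vs left-handers: Chen 142/151 = 94.0%, Nguyen 127/154 = 82.5% → Chen
Overall: Chen 1012/2334 = 43.4%, Nguyen 752/2482 = 30.3% → Chen
Chen wins overall and in every pitcher group — no reversal.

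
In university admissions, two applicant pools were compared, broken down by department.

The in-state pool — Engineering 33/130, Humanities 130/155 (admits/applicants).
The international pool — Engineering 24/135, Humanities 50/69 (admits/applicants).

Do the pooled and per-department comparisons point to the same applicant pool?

Engineering: the in-state pool 33/130 = 25.4%, the international pool 24/135 = 17.8% → the in-state pool
Humanities: the in-state pool 130/155 = 83.9%, the international pool 50/69 = 72.5% → the in-state pool
Overall: the in-state pool 163/285 = 57.2%, the international pool 74/204 = 36.3% → the in-state pool
The in-state pool wins overall and in every department group — no reversal.

Yes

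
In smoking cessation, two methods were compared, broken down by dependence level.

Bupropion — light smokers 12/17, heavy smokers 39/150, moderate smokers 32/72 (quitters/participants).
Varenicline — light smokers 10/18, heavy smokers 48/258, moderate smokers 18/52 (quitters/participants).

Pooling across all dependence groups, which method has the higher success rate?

bupropion

Light smokers: bupropion 12/17 = 70.6%, varenicline 10/18 = 55.6% → bupropion
Heavy smokers: bupropion 39/150 = 26.0%, varenicline 48/258 = 18.6% → bupropion
Moderate smokers: bupropion 32/72 = 44.4%, varenicline 18/52 = 34.6% → bupropion
Overall: bupropion 83/239 = 34.7%, varenicline 76/328 = 23.2% → bupropion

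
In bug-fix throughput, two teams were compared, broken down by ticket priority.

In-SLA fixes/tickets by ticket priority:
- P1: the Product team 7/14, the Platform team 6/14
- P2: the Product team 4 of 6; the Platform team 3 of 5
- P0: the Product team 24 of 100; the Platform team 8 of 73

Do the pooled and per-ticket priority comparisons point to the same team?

P1: the Product team 7/14 = 50.0%, the Platform team 6/14 = 42.9% → the Product team
P2: the Product team 4/6 = 66.7%, the Platform team 3/5 = 60.0% → the Product team
P0: the Product team 24/100 = 24.0%, the Platform team 8/73 = 11.0% → the Product team
Overall: the Product team 35/120 = 29.2%, the Platform team 17/92 = 18.5% → the Product team
The Product team wins overall and in every ticket group — no reversal.

Yes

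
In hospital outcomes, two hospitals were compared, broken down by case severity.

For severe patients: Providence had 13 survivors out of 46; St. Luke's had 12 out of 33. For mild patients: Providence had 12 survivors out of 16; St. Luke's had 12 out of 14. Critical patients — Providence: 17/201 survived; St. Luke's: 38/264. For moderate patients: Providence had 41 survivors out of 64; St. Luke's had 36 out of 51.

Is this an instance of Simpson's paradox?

No

Severe: Providence 13/46 = 28.3%, St. Luke's 12/33 = 36.4% → St. Luke's
Mild: Providence 12/16 = 75.0%, St. Luke's 12/14 = 85.7% → St. Luke's
Critical: Providence 17/201 = 8.5%, St. Luke's 38/264 = 14.4% → St. Luke's
Moderate: Providence 41/64 = 64.1%, St. Luke's 36/51 = 70.6% → St. Luke's
Overall: Providence 83/327 = 25.4%, St. Luke's 98/362 = 27.1% → St. Luke's
St. Luke's wins overall and in every case group — no reversal.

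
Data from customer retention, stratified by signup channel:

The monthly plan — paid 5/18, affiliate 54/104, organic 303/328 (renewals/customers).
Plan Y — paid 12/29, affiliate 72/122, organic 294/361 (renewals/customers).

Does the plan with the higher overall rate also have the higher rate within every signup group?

Paid: the monthly plan 5/18 = 27.8%, Plan Y 12/29 = 41.4% → Plan Y
Affiliate: the monthly plan 54/104 = 51.9%, Plan Y 72/122 = 59.0% → Plan Y
Organic: the monthly plan 303/328 = 92.4%, Plan Y 294/361 = 81.4% → the monthly plan
Overall: the monthly plan 362/450 = 80.4%, Plan Y 378/512 = 73.8% → the monthly plan
Neither sweeps: the monthly plan wins 1 of 3 groups, Plan Y wins 2. The monthly plan wins overall but not every group — no Simpson reversal.

No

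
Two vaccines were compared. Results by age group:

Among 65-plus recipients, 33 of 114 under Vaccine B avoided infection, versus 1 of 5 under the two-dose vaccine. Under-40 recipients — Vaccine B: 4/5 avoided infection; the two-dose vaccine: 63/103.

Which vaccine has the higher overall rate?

the two-dose vaccine

65-plus: Vaccine B 33/114 = 28.9%, the two-dose vaccine 1/5 = 20.0% → Vaccine B
Under-40: Vaccine B 4/5 = 80.0%, the two-dose vaccine 63/103 = 61.2% → Vaccine B
Overall: Vaccine B 37/119 = 31.1%, the two-dose vaccine 64/108 = 59.3% → the two-dose vaccine
(Vaccine B wins every age group but the two-dose vaccine wins overall — Vaccine B's recipients skew toward the low-rate 65-plus group.)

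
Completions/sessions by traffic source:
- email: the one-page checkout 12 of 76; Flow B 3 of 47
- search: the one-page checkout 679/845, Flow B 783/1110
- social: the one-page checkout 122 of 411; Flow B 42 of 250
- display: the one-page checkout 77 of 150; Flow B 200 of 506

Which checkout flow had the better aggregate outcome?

the one-page checkout

Email: the one-page checkout 12/76 = 15.8%, Flow B 3/47 = 6.4% → the one-page checkout
Search: the one-page checkout 679/845 = 80.4%, Flow B 783/1110 = 70.5% → the one-page checkout
Social: the one-page checkout 122/411 = 29.7%, Flow B 42/250 = 16.8% → the one-page checkout
Display: the one-page checkout 77/150 = 51.3%, Flow B 200/506 = 39.5% → the one-page checkout
Overall: the one-page checkout 890/1482 = 60.1%, Flow B 1028/1913 = 53.7% → the one-page checkout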